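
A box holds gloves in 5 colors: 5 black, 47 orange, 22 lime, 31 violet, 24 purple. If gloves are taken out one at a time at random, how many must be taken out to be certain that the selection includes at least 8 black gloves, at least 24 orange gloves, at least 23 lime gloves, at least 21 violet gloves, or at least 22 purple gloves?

The worst case stops just short of every target: all 5 black, 23 orange, 22 lime, 20 violet, 21 purple — 5 + 23 + 22 + 20 + 21 = 91 gloves.
One more glove must push some color to its target, so 91 + 1 = 92.

92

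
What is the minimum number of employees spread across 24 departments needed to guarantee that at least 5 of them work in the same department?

97

There are 24 departments acting as pigeonholes.
With 24 × 4 = 96 employees we could place exactly 4 in each, with no class reaching 5.
One more forces some class to hold 5, so 96 + 1 = 97.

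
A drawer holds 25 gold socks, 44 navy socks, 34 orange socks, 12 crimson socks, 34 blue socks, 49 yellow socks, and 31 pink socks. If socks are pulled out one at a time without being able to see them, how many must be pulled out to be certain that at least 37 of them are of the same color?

Treat the 7 colors as pigeonholes.
In the worst case we take at most 36 of each color, but all 25 gold, all 34 orange, all 12 crimson, all 34 blue, and all 31 pink (fewer than 36), giving 25 + 36 + 34 + 12 + 34 + 36 + 31 = 208.
One more sock then forces some color to 37, so 208 + 1 = 209.

209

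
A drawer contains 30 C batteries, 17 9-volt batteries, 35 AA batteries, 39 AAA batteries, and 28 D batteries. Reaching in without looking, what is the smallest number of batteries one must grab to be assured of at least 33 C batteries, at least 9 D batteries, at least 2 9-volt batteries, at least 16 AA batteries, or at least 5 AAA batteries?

59

Each of the 5 types has its own threshold; avoid all of them simultaneously.
The worst case stops just short of every target: all 30 C, 1 9-volt, 15 AA, 4 AAA, 8 D — 30 + 1 + 15 + 4 + 8 = 58 batteries.
One more battery must push some type to its target, so 58 + 1 = 59.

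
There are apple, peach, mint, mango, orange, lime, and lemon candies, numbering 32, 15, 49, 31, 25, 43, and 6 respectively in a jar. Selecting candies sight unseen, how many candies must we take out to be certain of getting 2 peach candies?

188

To avoid peach candies as long as possible, exhaust the other 6 flavors first.
The worst case draws every non-peach candy first: 32 + 49 + 31 + 25 + 43 + 6 = 186.
The next 2 draws are then forced to be peach, giving 186 + 2 = 188.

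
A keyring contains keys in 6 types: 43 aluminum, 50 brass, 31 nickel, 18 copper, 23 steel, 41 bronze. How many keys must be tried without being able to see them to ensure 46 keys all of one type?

In the worst case we take at most 45 of each type, but all 43 aluminum, all 31 nickel, all 18 copper, all 23 steel, and all 41 bronze (fewer than 45), giving 43 + 45 + 31 + 18 + 23 + 41 = 201.
One more key then forces some type to 46, so 201 + 1 = 202.

202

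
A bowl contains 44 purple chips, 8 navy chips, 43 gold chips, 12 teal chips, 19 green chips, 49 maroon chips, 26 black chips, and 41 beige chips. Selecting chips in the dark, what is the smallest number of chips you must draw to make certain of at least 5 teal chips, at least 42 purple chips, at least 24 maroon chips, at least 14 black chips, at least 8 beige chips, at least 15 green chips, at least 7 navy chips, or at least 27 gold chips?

The worst case stops just short of every target: 41 purple, 6 navy, 26 gold, 4 teal, 14 green, 23 maroon, 13 black, 7 beige — 41 + 6 + 26 + 4 + 14 + 23 + 13 + 7 = 134 chips.
One more chip must push some color to its target, so 134 + 1 = 135.

135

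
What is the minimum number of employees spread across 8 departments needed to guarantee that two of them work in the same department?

9

There are 8 departments acting as pigeonholes.
With 8 employees we could place one in each, avoiding any repeat.
One more forces some class to hold 2, so 8 + 1 = 9.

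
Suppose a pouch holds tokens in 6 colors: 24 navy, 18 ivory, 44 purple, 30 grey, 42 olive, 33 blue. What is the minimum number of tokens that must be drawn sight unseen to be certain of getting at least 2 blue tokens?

160

The worst case draws every non-blue token first: 24 + 18 + 44 + 30 + 42 = 158.
The next 2 draws are then forced to be blue, giving 158 + 2 = 160.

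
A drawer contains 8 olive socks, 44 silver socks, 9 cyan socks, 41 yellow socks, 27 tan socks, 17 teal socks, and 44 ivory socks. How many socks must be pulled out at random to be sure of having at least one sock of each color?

The hardest color to obtain is olive: we could draw every other sock first — 190 − 8 = 182 socks — without a single olive one.
The next draw must be olive, so 182 + 1 = 183.

183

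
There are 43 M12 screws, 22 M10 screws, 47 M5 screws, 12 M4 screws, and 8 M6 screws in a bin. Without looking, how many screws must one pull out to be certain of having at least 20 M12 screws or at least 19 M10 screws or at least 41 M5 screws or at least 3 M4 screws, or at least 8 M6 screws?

The worst case stops just short of every target: 19 M12, 18 M10, 40 M5, 2 M4, 7 M6 — 19 + 18 + 40 + 2 + 7 = 86 screws.
One more screw must push some size to its target, so 86 + 1 = 87.

87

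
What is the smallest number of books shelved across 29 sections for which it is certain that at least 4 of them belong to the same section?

88

There are 29 sections acting as pigeonholes.
With 29 × 3 = 87 books we could place exactly 3 in each, with no class reaching 4.
One more forces some class to hold 4, so 87 + 1 = 88.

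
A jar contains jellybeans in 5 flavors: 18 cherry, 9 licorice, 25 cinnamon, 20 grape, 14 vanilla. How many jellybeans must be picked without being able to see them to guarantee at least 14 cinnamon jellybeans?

75

To avoid cinnamon jellybeans as long as possible, exhaust the other 4 flavors first.
The worst case draws every non-cinnamon jellybean first: 18 + 9 + 20 + 14 = 61.
The next 14 draws are then forced to be cinnamon, giving 61 + 14 = 75.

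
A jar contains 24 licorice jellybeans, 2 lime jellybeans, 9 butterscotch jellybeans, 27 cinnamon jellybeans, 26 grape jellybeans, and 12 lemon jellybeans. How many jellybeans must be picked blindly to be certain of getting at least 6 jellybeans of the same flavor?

In the worst case we take at most 5 of each flavor, but all 2 lime (fewer than 5), giving 5 + 2 + 5 + 5 + 5 + 5 = 27.
One more jellybean then forces some flavor to 6, so 27 + 1 = 28.

28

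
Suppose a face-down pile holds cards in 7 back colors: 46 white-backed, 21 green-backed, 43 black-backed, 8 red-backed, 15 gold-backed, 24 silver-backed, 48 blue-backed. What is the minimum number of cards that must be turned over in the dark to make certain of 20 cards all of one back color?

In the worst case we take at most 19 of each back color, but all 8 red-backed and all 15 gold-backed (fewer than 19), giving 19 + 19 + 19 + 8 + 15 + 19 + 19 = 118.
One more card then forces some back color to 20, so 118 + 1 = 119.

119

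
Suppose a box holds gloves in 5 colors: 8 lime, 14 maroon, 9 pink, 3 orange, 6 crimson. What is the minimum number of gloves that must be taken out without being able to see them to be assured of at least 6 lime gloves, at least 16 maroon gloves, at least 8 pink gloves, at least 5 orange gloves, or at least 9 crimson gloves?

36

The worst case stops just short of every target: 5 lime, all 14 maroon, 7 pink, all 3 orange, all 6 crimson — 5 + 14 + 7 + 3 + 6 = 35 gloves.
One more glove must push some color to its target, so 35 + 1 = 36.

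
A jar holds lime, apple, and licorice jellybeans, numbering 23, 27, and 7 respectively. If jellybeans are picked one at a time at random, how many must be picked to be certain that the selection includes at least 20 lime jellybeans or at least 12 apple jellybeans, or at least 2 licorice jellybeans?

Each of the 3 flavors has its own threshold; avoid all of them simultaneously.
The worst case stops just short of every target: 19 lime, 11 apple, 1 licorice — 19 + 11 + 1 = 31 jellybeans.
One more jellybean must push some flavor to its target, so 31 + 1 = 32.

32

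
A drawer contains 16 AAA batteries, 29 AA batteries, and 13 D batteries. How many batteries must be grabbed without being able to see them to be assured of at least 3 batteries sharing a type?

7

Treat the 3 types as pigeonholes.
The worst case takes 2 batteries of each type without reaching 3 of any: 3 × 2 = 6.
The next battery must bring some type to 3, so 6 + 1 = 7.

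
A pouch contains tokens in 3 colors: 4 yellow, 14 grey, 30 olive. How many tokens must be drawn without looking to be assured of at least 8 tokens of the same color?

Treat the 3 colors as pigeonholes.
In the worst case we take at most 7 of each color, but all 4 yellow (fewer than 7), giving 4 + 7 + 7 = 18.
One more token then forces some color to 8, so 18 + 1 = 19.

19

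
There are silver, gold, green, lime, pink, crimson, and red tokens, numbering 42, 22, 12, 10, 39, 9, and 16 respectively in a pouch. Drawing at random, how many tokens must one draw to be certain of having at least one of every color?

The hardest color to obtain is crimson: we could draw every other token first — 150 − 9 = 141 tokens — without a single crimson one.
The next draw must be crimson, so 141 + 1 = 142.

142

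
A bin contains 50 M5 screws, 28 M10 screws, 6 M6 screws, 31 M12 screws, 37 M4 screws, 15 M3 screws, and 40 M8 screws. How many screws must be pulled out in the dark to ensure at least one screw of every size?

The hardest size to obtain is M6: we could draw every other screw first — 207 − 6 = 201 screws — without a single M6 one.
The next draw must be M6, so 201 + 1 = 202.

202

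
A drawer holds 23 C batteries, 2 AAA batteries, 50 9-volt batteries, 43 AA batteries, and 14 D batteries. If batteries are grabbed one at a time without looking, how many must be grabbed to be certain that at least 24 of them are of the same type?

86

In the worst case we take at most 23 of each type, but all 2 AAA and all 14 D (fewer than 23), giving 23 + 2 + 23 + 23 + 14 = 85.
One more battery then forces some type to 24, so 85 + 1 = 86.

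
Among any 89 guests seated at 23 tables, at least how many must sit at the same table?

If each of the 23 tables held at most 3, the total would be at most 23 × 3 = 69 < 89, a contradiction.
So at least one holds ⌈89/23⌉ = 4.

4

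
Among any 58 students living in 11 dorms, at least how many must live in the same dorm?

If each of the 11 dorms held at most 5, the total would be at most 11 × 5 = 55 < 58, a contradiction.
So at least one holds ⌈58/11⌉ = 6.

6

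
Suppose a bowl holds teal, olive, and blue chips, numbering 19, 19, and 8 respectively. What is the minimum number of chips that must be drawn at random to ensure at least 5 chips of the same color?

Treat the 3 colors as pigeonholes.
The worst case takes 4 chips of each color without reaching 5 of any: 3 × 4 = 12.
The next chip must bring some color to 5, so 12 + 1 = 13.

13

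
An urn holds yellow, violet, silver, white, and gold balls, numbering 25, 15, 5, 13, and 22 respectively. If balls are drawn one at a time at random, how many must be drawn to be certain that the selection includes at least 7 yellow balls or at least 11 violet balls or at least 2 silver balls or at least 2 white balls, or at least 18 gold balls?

36

Each of the 5 colors has its own threshold; avoid all of them simultaneously.
The worst case stops just short of every target: 6 yellow, 10 violet, 1 silver, 1 white, 17 gold — 6 + 10 + 1 + 1 + 17 = 35 balls.
One more ball must push some color to its target, so 35 + 1 = 36.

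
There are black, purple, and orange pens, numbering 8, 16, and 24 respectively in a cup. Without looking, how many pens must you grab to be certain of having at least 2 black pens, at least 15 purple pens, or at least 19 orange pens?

Each of the 3 ink colors has its own threshold; avoid all of them simultaneously.
The worst case stops just short of every target: 1 black, 14 purple, 18 orange — 1 + 14 + 18 = 33 pens.
One more pen must push some ink color to its target, so 33 + 1 = 34.

34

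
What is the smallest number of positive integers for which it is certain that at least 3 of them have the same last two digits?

There are 100 possible two-digit endings acting as pigeonholes.
With 100 × 2 = 200 positive integers we could place exactly 2 in each, with no class reaching 3.
One more forces some class to hold 3, so 200 + 1 = 201.

201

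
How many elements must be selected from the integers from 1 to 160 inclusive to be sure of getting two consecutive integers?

Partition {1, …, 160} into 80 pairs: {1,2}, {3,4}, …, {159,160}.
Choosing 80 integers — say the 80 even numbers 2, 4, …, 160 — takes one from each pair and avoids the property.
Choosing 81 forces two into the same pair by pigeonhole, and those are consecutive. So 81.

81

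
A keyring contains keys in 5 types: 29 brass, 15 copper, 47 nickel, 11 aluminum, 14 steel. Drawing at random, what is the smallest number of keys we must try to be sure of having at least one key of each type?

106

The hardest type to obtain is aluminum: we could draw every other key first — 116 − 11 = 105 keys — without a single aluminum one.
The next draw must be aluminum, so 105 + 1 = 106.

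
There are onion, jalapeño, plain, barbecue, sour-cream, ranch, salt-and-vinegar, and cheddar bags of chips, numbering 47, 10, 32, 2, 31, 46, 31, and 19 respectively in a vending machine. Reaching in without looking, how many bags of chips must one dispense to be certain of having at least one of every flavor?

The hardest flavor to obtain is barbecue: we could draw every other bag of chips first — 218 − 2 = 216 bags of chips — without a single barbecue one.
The next draw must be barbecue, so 216 + 1 = 217.

217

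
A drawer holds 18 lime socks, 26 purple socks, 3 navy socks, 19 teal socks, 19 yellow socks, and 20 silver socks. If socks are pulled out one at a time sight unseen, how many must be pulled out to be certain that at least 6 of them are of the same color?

In the worst case we take at most 5 of each color, but all 3 navy (fewer than 5), giving 5 + 5 + 3 + 5 + 5 + 5 = 28.
One more sock then forces some color to 6, so 28 + 1 = 29.

29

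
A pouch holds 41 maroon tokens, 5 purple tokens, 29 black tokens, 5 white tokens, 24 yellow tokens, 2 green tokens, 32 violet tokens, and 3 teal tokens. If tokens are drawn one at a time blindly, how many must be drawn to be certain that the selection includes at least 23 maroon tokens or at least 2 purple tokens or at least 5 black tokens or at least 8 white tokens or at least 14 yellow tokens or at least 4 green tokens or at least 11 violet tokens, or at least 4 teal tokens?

61

The worst case stops just short of every target: 22 maroon, 1 purple, 4 black, all 5 white, 13 yellow, all 2 green, 10 violet, 3 teal — 22 + 1 + 4 + 5 + 13 + 2 + 10 + 3 = 60 tokens.
One more token must push some color to its target, so 60 + 1 = 61.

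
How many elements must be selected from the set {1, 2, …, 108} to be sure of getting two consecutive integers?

Partition {1, …, 108} into 54 pairs: {1,2}, {3,4}, …, {107,108}.
Choosing 54 integers — say the 54 even numbers 2, 4, …, 108 — takes one from each pair and avoids the property.
Choosing 55 forces two into the same pair by pigeonhole, and those are consecutive. So 55.

55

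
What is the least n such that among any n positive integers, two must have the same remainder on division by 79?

80

Two integers differ by a multiple of 79 exactly when they share a remainder mod 79.
There are 79 residue classes mod 79, so 79 integers can all lie in distinct classes.
One more integer must repeat a residue, giving a difference divisible by 79. So n = 79 + 1 = 80.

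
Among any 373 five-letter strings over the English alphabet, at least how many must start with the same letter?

15

If each of the 26 possible first letters held at most 14, the total would be at most 26 × 14 = 364 < 373, a contradiction.
So at least one holds ⌈373/26⌉ = 15.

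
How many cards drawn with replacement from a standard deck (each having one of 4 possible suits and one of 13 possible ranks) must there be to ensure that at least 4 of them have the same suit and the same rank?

There are 4 × 13 = 52 (suit, rank) combinations acting as pigeonholes.
With 52 × 3 = 156 cards drawn with replacement from a standard deck we could place exactly 3 in each, with no (suit, rank) pair reaching 4.
One more forces some (suit, rank) pair to hold 4, so 156 + 1 = 157.

157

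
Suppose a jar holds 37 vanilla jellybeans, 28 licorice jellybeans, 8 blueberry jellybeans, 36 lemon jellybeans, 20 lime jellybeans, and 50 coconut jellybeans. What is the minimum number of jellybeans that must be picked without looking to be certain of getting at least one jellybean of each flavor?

The hardest flavor to obtain is blueberry: we could draw every other jellybean first — 179 − 8 = 171 jellybeans — without a single blueberry one.
The next draw must be blueberry, so 171 + 1 = 172.

172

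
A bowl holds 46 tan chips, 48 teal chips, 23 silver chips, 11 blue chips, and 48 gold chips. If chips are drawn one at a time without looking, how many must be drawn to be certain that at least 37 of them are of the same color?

143

Treat the 5 colors as pigeonholes.
In the worst case we take at most 36 of each color, but all 23 silver and all 11 blue (fewer than 36), giving 36 + 36 + 23 + 11 + 36 = 142.
One more chip then forces some color to 37, so 142 + 1 = 143.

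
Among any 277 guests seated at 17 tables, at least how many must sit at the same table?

If each of the 17 tables held at most 16, the total would be at most 17 × 16 = 272 < 277, a contradiction.
So at least one holds ⌈277/17⌉ = 17.

17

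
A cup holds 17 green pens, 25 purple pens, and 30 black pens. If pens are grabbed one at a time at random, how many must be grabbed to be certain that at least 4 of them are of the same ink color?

The worst case takes 3 pens of each ink color without reaching 4 of any: 3 × 3 = 9.
The next pen must bring some ink color to 4, so 9 + 1 = 10.

10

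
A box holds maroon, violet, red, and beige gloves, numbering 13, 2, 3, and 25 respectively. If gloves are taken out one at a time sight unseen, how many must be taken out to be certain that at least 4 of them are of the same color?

In the worst case we take at most 3 of each color, but all 2 violet (fewer than 3), giving 3 + 2 + 3 + 3 = 11.
One more glove then forces some color to 4, so 11 + 1 = 12.

12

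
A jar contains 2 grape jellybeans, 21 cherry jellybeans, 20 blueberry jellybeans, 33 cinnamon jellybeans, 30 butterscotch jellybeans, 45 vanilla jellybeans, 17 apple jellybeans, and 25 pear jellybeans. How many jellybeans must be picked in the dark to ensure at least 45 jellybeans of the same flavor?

193

Treat the 8 flavors as pigeonholes.
In the worst case we take at most 44 of each flavor, but all 2 grape, all 21 cherry, all 20 blueberry, all 33 cinnamon, all 30 butterscotch, all 17 apple, and all 25 pear (fewer than 44), giving 2 + 21 + 20 + 33 + 30 + 44 + 17 + 25 = 192.
One more jellybean then forces some flavor to 45, so 192 + 1 = 193.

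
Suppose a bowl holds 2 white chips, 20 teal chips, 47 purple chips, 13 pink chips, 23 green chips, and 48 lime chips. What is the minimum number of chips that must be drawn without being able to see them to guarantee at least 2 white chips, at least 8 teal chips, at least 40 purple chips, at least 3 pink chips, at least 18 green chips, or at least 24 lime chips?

Each of the 6 colors has its own threshold; avoid all of them simultaneously.
The worst case stops just short of every target: 1 white, 7 teal, 39 purple, 2 pink, 17 green, 23 lime — 1 + 7 + 39 + 2 + 17 + 23 = 89 chips.
One more chip must push some color to its target, so 89 + 1 = 90.

90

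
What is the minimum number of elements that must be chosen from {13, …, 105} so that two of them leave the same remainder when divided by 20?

21

Group the integers by remainder mod 20; there are 20 residue classes, each nonempty in this range.
Choosing one from each class (20 integers) avoids any shared remainder.
One more choice must repeat a class, so two differ by a multiple of 20. Hence 20 + 1 = 21.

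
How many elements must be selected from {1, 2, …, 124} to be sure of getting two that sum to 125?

63

Partition {1, …, 124} into 62 pairs: {1,124}, {2,123}, …, {62,63}.
Choosing 62 integers — say the integers 1 through 62 — takes one from each pair and avoids the property.
Choosing 63 forces two into the same pair by pigeonhole, and those sum to 125. So 63.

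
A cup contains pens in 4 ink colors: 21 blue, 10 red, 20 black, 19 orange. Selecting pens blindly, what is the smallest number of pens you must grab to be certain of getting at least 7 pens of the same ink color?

The worst case takes 6 pens of each ink color without reaching 7 of any: 4 × 6 = 24.
The next pen must bring some ink color to 7, so 24 + 1 = 25.

25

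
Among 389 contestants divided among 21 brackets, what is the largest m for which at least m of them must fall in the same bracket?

19

The 389 contestants fall into 21 brackets.
If each of the 21 brackets held at most 18, the total would be at most 21 × 18 = 378 < 389, a contradiction.
So at least one holds ⌈389/21⌉ = 19.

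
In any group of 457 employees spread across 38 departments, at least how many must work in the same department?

13

The 457 employees fall into 38 departments.
If each of the 38 departments held at most 12, the total would be at most 38 × 12 = 456 < 457, a contradiction.
So at least one holds ⌈457/38⌉ = 13.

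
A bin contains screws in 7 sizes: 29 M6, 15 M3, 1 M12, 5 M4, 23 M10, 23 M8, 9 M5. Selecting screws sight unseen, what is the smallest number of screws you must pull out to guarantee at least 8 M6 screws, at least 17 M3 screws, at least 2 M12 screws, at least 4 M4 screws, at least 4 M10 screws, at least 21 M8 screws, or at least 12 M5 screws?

59

Each of the 7 sizes has its own threshold; avoid all of them simultaneously.
The worst case stops just short of every target: 7 M6, all 15 M3, 1 M12, 3 M4, 3 M10, 20 M8, all 9 M5 — 7 + 15 + 1 + 3 + 3 + 20 + 9 = 58 screws.
One more screw must push some size to its target, so 58 + 1 = 59.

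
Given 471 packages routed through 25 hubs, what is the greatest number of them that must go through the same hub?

The 471 packages fall into 25 hubs.
If each of the 25 hubs held at most 18, the total would be at most 25 × 18 = 450 < 471, a contradiction.
So at least one holds ⌈471/25⌉ = 19.

19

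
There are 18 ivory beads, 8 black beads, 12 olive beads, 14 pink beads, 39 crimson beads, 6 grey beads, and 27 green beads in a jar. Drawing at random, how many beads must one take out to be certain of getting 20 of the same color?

In the worst case we take at most 19 of each color, but all 18 ivory, all 8 black, all 12 olive, all 14 pink, and all 6 grey (fewer than 19), giving 18 + 8 + 12 + 14 + 19 + 6 + 19 = 96.
One more bead then forces some color to 20, so 96 + 1 = 97.

97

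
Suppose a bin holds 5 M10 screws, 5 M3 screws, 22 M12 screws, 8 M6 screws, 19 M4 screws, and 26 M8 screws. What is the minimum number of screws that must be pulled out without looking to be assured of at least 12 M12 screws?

To avoid M12 screws as long as possible, exhaust the other 5 sizes first.
The worst case draws every non-M12 screw first: 5 + 5 + 8 + 19 + 26 = 63.
The next 12 draws are then forced to be M12, giving 63 + 12 = 75.

75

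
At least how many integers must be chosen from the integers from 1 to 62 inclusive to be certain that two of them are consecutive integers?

32

Partition {1, …, 62} into 31 pairs: {1,2}, {3,4}, …, {61,62}.
Choosing 31 integers — say the 31 even numbers 2, 4, …, 62 — takes one from each pair and avoids the property.
Choosing 32 forces two into the same pair by pigeonhole, and those are consecutive. So 32.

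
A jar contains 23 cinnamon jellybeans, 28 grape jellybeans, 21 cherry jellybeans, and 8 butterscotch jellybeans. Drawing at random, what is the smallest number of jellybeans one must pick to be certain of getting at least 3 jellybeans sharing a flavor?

9

The worst case takes 2 jellybeans of each flavor without reaching 3 of any: 4 × 2 = 8.
The next jellybean must bring some flavor to 3, so 8 + 1 = 9.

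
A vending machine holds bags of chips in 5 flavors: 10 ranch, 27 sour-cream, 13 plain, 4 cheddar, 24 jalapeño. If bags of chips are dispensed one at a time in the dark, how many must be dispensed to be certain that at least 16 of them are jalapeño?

70

The worst case draws every non-jalapeño bag of chips first: 10 + 27 + 13 + 4 = 54.
The next 16 draws are then forced to be jalapeño, giving 54 + 16 = 70.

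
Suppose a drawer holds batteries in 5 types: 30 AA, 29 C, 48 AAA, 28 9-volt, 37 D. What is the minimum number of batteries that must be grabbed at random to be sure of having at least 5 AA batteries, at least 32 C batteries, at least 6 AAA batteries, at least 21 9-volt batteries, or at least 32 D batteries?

90

The worst case stops just short of every target: 4 AA, all 29 C, 5 AAA, 20 9-volt, 31 D — 4 + 29 + 5 + 20 + 31 = 89 batteries.
One more battery must push some type to its target, so 89 + 1 = 90.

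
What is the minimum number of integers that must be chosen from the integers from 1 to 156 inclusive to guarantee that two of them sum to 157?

Partition {1, …, 156} into 78 pairs: {1,156}, {2,155}, …, {78,79}.
Choosing 78 integers — say the integers 1 through 78 — takes one from each pair and avoids the property.
Choosing 79 forces two into the same pair by pigeonhole, and those sum to 157. So 79.

79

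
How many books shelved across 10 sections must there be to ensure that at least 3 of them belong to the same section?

There are 10 sections acting as pigeonholes.
With 10 × 2 = 20 books we could place exactly 2 in each, with no class reaching 3.
One more forces some class to hold 3, so 20 + 1 = 21.

21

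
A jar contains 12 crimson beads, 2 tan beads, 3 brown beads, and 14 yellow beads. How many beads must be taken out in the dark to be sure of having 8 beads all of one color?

In the worst case we take at most 7 of each color, but all 2 tan and all 3 brown (fewer than 7), giving 7 + 2 + 3 + 7 = 19.
One more bead then forces some color to 8, so 19 + 1 = 20.

20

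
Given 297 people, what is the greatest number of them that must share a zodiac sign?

There are 12 zodiac signs, which serve as the pigeonholes.
If each of the 12 zodiac signs held at most 24, the total would be at most 12 × 24 = 288 < 297, a contradiction.
So at least one holds ⌈297/12⌉ = 25.

25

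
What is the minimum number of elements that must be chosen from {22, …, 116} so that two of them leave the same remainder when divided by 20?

21

Use the pigeonhole principle on residue classes: group the integers by remainder mod 20; there are 20 residue classes, each nonempty in this range.
Choosing one from each class (20 integers) avoids any shared remainder.
One more choice must repeat a class, so two differ by a multiple of 20. Hence 20 + 1 = 21.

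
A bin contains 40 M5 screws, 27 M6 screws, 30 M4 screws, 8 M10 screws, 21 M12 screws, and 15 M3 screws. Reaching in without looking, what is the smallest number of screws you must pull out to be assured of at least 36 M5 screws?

137

The worst case draws every non-M5 screw first: 27 + 30 + 8 + 21 + 15 = 101.
The next 36 draws are then forced to be M5, giving 101 + 36 = 137.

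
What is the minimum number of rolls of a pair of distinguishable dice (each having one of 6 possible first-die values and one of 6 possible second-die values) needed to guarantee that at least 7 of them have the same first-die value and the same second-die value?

There are 6 × 6 = 36 (first-die value, second-die value) combinations acting as pigeonholes.
With 36 × 6 = 216 rolls of a pair of distinguishable dice we could place exactly 6 in each, with no (first-die value, second-die value) pair reaching 7.
One more forces some (first-die value, second-die value) pair to hold 7, so 216 + 1 = 217.

217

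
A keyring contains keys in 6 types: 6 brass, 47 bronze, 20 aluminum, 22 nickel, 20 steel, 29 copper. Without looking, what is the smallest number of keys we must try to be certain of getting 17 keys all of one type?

87

In the worst case we take at most 16 of each type, but all 6 brass (fewer than 16), giving 6 + 16 + 16 + 16 + 16 + 16 = 86.
One more key then forces some type to 17, so 86 + 1 = 87.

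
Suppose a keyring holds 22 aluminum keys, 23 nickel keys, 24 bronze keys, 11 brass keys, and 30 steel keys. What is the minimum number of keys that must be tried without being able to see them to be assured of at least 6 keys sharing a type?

Treat the 5 types as pigeonholes.
The worst case takes 5 keys of each type without reaching 6 of any: 5 × 5 = 25.
The next key must bring some type to 6, so 25 + 1 = 26.

26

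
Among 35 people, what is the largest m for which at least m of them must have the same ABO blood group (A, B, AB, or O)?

There are 4 ABO blood groups, which serve as the pigeonholes.
If each of the 4 ABO blood groups held at most 8, the total would be at most 4 × 8 = 32 < 35, a contradiction.
So at least one holds ⌈35/4⌉ = 9.

9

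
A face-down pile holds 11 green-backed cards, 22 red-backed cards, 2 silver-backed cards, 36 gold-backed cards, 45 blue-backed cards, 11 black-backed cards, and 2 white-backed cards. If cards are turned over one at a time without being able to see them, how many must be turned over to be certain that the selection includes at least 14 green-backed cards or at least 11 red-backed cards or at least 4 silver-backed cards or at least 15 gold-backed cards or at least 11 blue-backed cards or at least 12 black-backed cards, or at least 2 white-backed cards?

Each of the 7 back colors has its own threshold; avoid all of them simultaneously.
The worst case stops just short of every target: all 11 green-backed, 10 red-backed, all 2 silver-backed, 14 gold-backed, 10 blue-backed, 11 black-backed, 1 white-backed — 11 + 10 + 2 + 14 + 10 + 11 + 1 = 59 cards.
One more card must push some back color to its target, so 59 + 1 = 60.

60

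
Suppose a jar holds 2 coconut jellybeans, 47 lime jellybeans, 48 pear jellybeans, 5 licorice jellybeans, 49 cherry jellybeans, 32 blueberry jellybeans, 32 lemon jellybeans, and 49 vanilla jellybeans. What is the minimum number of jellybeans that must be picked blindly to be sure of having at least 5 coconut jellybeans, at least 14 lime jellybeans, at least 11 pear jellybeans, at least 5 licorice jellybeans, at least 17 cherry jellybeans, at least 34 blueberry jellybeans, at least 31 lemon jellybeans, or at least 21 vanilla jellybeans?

The worst case stops just short of every target: all 2 coconut, 13 lime, 10 pear, 4 licorice, 16 cherry, all 32 blueberry, 30 lemon, 20 vanilla — 2 + 13 + 10 + 4 + 16 + 32 + 30 + 20 = 127 jellybeans.
One more jellybean must push some flavor to its target, so 127 + 1 = 128.

128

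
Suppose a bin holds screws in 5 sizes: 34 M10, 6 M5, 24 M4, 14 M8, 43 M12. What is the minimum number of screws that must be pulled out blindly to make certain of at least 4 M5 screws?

119

To avoid M5 screws as long as possible, exhaust the other 4 sizes first.
The worst case draws every non-M5 screw first: 34 + 24 + 14 + 43 = 115.
The next 4 draws are then forced to be M5, giving 115 + 4 = 119.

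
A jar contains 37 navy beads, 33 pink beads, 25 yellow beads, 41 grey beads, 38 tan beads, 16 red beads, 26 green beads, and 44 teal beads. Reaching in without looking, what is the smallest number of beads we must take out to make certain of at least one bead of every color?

245

The hardest color to obtain is red: we could draw every other bead first — 260 − 16 = 244 beads — without a single red one.
The next draw must be red, so 244 + 1 = 245.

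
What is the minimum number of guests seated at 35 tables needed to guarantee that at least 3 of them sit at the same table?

There are 35 tables acting as pigeonholes.
With 35 × 2 = 70 guests we could place exactly 2 in each, with no class reaching 3.
One more forces some class to hold 3, so 70 + 1 = 71.

71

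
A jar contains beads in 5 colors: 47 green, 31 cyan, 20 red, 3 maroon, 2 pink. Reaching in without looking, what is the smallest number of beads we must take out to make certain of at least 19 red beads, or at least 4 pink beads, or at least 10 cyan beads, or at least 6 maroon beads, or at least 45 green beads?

Each of the 5 colors has its own threshold; avoid all of them simultaneously.
The worst case stops just short of every target: 44 green, 9 cyan, 18 red, all 3 maroon, all 2 pink — 44 + 9 + 18 + 3 + 2 = 76 beads.
One more bead must push some color to its target, so 76 + 1 = 77.

77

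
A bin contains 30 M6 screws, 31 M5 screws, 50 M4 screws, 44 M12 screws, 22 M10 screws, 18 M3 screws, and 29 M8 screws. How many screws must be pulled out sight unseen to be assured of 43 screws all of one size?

Treat the 7 sizes as pigeonholes.
In the worst case we take at most 42 of each size, but all 30 M6, all 31 M5, all 22 M10, all 18 M3, and all 29 M8 (fewer than 42), giving 30 + 31 + 42 + 42 + 22 + 18 + 29 = 214.
One more screw then forces some size to 43, so 214 + 1 = 215.

215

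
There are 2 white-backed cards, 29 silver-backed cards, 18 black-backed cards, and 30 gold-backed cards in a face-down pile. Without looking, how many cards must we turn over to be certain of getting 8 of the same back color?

24

In the worst case we take at most 7 of each back color, but all 2 white-backed (fewer than 7), giving 2 + 7 + 7 + 7 = 23.
One more card then forces some back color to 8, so 23 + 1 = 24.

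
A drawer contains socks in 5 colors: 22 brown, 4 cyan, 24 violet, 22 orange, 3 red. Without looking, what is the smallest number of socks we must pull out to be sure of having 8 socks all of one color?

Treat the 5 colors as pigeonholes.
In the worst case we take at most 7 of each color, but all 4 cyan and all 3 red (fewer than 7), giving 7 + 4 + 7 + 7 + 3 = 28.
One more sock then forces some color to 8, so 28 + 1 = 29.

29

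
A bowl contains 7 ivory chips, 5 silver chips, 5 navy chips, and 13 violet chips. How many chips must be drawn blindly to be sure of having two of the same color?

The worst case takes 1 chip of each color without reaching 2 of any: 4 × 1 = 4.
The next chip must bring some color to 2, so 4 + 1 = 5.

5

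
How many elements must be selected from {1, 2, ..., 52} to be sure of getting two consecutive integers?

Partition {1, …, 52} into 26 pairs: {1,2}, {3,4}, …, {51,52}.
Choosing 26 integers — say the 26 even numbers 2, 4, …, 52 — takes one from each pair and avoids the property.
Choosing 27 forces two into the same pair by pigeonhole, and those are consecutive. So 27.

27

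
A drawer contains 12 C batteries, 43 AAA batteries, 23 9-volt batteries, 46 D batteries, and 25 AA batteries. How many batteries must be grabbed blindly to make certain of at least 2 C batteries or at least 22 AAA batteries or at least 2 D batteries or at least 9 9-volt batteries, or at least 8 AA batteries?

39

The worst case stops just short of every target: 1 C, 21 AAA, 8 9-volt, 1 D, 7 AA — 1 + 21 + 8 + 1 + 7 = 38 batteries.
One more battery must push some type to its target, so 38 + 1 = 39.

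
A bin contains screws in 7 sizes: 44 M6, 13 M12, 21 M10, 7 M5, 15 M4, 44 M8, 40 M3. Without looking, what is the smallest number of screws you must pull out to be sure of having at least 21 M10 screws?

The worst case draws every non-M10 screw first: 44 + 13 + 7 + 15 + 44 + 40 = 163.
The next 21 draws are then forced to be M10, giving 163 + 21 = 184.

184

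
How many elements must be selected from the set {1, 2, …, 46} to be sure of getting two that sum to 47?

24

Partition {1, …, 46} into 23 pairs: {1,46}, {2,45}, …, {23,24}.
Choosing 23 integers — say the integers 1 through 23 — takes one from each pair and avoids the property.
Choosing 24 forces two into the same pair by pigeonhole, and those sum to 47. So 24.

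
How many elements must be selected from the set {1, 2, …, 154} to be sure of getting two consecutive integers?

78

Partition {1, …, 154} into 77 pairs: {1,2}, {3,4}, …, {153,154}.
Choosing 77 integers — say the 77 even numbers 2, 4, …, 154 — takes one from each pair and avoids the property.
Choosing 78 forces two into the same pair by pigeonhole, and those are consecutive. So 78.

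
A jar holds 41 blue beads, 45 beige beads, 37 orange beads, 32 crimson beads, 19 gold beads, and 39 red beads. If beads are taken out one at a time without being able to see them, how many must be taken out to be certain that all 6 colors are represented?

The hardest color to obtain is gold: we could draw every other bead first — 213 − 19 = 194 beads — without a single gold one.
The next draw must be gold, so 194 + 1 = 195.

195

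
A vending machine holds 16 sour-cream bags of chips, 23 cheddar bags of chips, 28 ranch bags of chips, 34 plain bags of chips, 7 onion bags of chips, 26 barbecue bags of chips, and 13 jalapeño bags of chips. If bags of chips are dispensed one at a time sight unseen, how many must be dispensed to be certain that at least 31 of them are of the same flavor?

144

Treat the 7 flavors as pigeonholes.
In the worst case we take at most 30 of each flavor, but all 16 sour-cream, all 23 cheddar, all 28 ranch, all 7 onion, all 26 barbecue, and all 13 jalapeño (fewer than 30), giving 16 + 23 + 28 + 30 + 7 + 26 + 13 = 143.
One more bag of chips then forces some flavor to 31, so 143 + 1 = 144.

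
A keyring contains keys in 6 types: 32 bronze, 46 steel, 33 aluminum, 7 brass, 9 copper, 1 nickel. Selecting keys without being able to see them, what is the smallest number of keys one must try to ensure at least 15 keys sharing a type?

60

In the worst case we take at most 14 of each type, but all 7 brass, all 9 copper, and all 1 nickel (fewer than 14), giving 14 + 14 + 14 + 7 + 9 + 1 = 59.
One more key then forces some type to 15, so 59 + 1 = 60.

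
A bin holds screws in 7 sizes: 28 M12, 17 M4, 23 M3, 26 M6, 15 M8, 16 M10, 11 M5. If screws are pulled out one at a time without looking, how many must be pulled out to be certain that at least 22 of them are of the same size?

123

In the worst case we take at most 21 of each size, but all 17 M4, all 15 M8, all 16 M10, and all 11 M5 (fewer than 21), giving 21 + 17 + 21 + 21 + 15 + 16 + 11 = 122.
One more screw then forces some size to 22, so 122 + 1 = 123.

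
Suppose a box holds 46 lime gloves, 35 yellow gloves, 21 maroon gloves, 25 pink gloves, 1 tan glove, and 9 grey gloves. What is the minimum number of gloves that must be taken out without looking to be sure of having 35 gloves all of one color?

In the worst case we take at most 34 of each color, but all 21 maroon, all 25 pink, all 1 tan, and all 9 grey (fewer than 34), giving 34 + 34 + 21 + 25 + 1 + 9 = 124.
One more glove then forces some color to 35, so 124 + 1 = 125.

125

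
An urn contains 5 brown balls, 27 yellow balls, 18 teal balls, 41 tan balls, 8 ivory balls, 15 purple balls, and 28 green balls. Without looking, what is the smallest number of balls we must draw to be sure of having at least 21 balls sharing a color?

107

Treat the 7 colors as pigeonholes.
In the worst case we take at most 20 of each color, but all 5 brown, all 18 teal, all 8 ivory, and all 15 purple (fewer than 20), giving 5 + 20 + 18 + 20 + 8 + 15 + 20 = 106.
One more ball then forces some color to 21, so 106 + 1 = 107.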